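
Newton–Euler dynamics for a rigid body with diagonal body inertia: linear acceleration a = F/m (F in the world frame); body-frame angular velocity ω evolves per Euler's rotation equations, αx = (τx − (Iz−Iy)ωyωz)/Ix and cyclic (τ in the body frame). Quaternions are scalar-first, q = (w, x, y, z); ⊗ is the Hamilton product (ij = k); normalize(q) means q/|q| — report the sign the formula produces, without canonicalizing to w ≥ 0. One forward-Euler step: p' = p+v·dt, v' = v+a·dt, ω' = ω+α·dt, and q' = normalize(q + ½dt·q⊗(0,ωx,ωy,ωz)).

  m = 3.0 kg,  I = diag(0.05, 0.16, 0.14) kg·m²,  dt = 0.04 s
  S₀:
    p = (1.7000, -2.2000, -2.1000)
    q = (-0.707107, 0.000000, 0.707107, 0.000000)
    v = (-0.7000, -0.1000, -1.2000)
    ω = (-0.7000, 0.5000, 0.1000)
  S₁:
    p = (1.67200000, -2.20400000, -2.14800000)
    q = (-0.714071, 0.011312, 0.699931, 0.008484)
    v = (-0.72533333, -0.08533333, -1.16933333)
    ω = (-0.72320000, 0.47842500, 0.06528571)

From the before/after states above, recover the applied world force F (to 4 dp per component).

F = (-1.9000, 1.1000, 2.3000)

velocity change Δv = (-0.02533333, 0.01466667, 0.03066667)
m·(v₁−v₀)/dt = (-1.9000, 1.1000, 2.3000)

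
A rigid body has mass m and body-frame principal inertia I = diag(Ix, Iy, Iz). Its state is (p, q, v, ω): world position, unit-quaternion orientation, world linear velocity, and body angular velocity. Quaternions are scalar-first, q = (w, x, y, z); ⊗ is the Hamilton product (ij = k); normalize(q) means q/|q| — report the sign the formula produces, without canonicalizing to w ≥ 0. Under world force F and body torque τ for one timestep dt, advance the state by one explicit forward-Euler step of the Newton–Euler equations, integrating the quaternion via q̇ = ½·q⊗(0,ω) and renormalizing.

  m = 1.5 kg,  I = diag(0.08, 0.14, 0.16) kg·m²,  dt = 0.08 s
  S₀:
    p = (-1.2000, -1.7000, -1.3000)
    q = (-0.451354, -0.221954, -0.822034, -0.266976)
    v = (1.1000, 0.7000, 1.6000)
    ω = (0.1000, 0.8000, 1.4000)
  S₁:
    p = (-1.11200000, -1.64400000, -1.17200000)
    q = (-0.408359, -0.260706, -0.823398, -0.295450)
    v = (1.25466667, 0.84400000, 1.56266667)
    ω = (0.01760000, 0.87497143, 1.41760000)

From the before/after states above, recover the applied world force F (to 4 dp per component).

F = (2.9000, 2.7000, -0.7000)

Δv = v₁−v₀ = (0.15466667, 0.14400000, -0.03733333)
m·(v₁−v₀)/dt = (2.9000, 2.7000, -0.7000)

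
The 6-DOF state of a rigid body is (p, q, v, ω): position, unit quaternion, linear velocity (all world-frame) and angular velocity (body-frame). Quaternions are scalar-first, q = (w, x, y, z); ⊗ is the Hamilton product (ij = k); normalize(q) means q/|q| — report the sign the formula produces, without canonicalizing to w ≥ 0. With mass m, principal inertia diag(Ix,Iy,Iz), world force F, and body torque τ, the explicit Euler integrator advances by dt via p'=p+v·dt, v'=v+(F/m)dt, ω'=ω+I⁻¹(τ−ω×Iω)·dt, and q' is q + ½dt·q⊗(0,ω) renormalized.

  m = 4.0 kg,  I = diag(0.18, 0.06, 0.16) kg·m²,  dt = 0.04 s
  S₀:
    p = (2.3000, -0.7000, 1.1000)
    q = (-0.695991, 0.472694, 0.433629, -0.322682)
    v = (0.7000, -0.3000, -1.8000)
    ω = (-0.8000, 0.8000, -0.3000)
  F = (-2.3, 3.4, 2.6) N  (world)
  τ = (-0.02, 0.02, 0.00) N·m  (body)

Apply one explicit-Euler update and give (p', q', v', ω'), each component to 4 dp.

p' = (2.3280, -0.7120, 1.0280)
q' = (-0.6971, 0.4863, 0.4304, -0.3039)
v' = (0.6770, -0.2660, -1.7740)
ω' = (-0.7991, 0.8101, -0.3192)

gyro term ω×Iω = (-0.0240, 0.0048, 0.0768)
(τ − ω×Iω)/I = (0.0222, 0.2533, -0.4800)
new body rate ω' = (-0.7991, 0.8101, -0.3192)
2q̇ = q⊗(0,ω) = (-0.0655526, 0.6848497, -0.1568390, 0.9338557)
q + ½dt·q⊗(0,ω), renormalized = (-0.6971, 0.4863, 0.4304, -0.3039)
new position p' = (2.3280, -0.7120, 1.0280)
v' = v + a·dt = (0.6770, -0.2660, -1.7740)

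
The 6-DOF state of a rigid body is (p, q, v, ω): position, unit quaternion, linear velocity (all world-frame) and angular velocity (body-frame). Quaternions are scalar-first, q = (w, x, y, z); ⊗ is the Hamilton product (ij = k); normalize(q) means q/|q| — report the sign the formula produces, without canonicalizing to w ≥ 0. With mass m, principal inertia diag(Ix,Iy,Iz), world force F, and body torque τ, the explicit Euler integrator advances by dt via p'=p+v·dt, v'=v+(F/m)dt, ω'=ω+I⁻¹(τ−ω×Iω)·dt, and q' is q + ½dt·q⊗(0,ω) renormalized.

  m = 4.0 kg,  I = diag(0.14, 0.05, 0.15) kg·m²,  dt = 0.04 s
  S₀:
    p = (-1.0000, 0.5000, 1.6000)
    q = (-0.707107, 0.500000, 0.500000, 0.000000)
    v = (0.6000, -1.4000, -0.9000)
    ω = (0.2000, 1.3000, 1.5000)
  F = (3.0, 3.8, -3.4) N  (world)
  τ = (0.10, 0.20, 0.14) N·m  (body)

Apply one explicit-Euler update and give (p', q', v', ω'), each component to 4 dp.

p' = (-0.9760, 0.4440, 1.5640)
q' = (-0.7215, 0.5118, 0.4662, -0.0102)
v' = (0.6300, -1.3620, -0.9340)
ω' = (0.1729, 1.4624, 1.5436)

a = (0.7500, 0.9500, -0.8500)
new position p' = (-0.9760, 0.4440, 1.5640)
v' = v + a·dt = (0.6300, -1.3620, -0.9340)
precession coupling ω×(Iω) = (0.1950, -0.0030, -0.0234)
angular accel α = (-0.6786, 4.0600, 1.0893)
ω + α·dt = (0.1729, 1.4624, 1.5436)
2q̇ = q⊗(0,ω) = (-0.7500000, 0.6085786, -1.6692391, -0.5106605)
updated quaternion q' = (-0.7215, 0.5118, 0.4662, -0.0102)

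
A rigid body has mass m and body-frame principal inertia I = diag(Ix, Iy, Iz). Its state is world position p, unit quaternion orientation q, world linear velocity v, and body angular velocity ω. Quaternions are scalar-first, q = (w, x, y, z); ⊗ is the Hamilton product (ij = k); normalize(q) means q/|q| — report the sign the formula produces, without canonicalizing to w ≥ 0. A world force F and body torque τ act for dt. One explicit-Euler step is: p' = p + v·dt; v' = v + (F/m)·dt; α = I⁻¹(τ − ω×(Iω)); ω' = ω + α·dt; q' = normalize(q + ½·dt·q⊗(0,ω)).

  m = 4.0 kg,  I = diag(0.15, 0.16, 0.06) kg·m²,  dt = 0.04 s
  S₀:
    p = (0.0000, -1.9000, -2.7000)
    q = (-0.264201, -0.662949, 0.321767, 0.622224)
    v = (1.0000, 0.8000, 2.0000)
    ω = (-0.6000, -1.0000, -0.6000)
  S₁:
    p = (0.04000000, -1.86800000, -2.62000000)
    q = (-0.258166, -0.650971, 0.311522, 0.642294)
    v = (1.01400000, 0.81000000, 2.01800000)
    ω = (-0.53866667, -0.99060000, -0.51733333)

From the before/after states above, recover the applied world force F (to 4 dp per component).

F = (1.4000, 1.0000, 1.8000)

Δv = v₁−v₀ = (0.01400000, 0.01000000, 0.01800000)
applied force F = (1.4000, 1.0000, 1.8000)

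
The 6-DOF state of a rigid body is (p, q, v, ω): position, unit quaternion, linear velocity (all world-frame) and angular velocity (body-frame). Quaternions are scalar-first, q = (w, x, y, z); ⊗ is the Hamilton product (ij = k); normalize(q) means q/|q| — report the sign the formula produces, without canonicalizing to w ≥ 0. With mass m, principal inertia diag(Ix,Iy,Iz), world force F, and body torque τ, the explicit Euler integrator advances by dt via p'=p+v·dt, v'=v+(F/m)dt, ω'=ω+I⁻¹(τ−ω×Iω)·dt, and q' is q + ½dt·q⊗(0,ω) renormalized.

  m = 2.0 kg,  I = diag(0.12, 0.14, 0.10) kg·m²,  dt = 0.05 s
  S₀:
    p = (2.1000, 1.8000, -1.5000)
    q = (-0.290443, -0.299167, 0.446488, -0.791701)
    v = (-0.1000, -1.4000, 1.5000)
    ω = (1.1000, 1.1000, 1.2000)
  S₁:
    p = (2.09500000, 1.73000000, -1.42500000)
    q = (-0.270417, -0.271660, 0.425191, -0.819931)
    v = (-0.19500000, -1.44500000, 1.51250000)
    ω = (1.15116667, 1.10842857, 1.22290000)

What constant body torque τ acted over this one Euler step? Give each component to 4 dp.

τ = (0.0700, 0.0500, 0.0700)

rate change Δω = (0.05116667, 0.00842857, 0.02290000)
τ = I·(Δω/dt) + ω₀×(Iω₀) = (0.0700, 0.0500, 0.0700)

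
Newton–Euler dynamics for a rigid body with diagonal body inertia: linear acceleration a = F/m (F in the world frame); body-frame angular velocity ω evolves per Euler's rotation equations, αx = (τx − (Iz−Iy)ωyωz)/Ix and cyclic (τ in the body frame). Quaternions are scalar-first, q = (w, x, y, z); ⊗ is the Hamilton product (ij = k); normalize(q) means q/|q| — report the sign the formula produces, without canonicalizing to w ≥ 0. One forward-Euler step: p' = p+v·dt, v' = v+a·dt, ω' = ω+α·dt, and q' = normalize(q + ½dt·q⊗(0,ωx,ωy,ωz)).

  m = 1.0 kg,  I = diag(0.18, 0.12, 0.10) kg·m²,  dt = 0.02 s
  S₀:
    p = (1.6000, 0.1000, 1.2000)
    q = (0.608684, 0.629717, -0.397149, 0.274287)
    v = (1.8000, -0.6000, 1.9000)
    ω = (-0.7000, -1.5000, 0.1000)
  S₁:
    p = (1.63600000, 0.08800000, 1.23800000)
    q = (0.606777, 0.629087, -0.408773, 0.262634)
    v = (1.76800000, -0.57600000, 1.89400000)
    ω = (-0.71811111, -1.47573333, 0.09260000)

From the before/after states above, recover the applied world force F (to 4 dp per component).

Δv = v₁−v₀ = (-0.03200000, 0.02400000, -0.00600000)
m·(v₁−v₀)/dt = (-1.6000, 1.2000, -0.3000)

F = (-1.6000, 1.2000, -0.3000)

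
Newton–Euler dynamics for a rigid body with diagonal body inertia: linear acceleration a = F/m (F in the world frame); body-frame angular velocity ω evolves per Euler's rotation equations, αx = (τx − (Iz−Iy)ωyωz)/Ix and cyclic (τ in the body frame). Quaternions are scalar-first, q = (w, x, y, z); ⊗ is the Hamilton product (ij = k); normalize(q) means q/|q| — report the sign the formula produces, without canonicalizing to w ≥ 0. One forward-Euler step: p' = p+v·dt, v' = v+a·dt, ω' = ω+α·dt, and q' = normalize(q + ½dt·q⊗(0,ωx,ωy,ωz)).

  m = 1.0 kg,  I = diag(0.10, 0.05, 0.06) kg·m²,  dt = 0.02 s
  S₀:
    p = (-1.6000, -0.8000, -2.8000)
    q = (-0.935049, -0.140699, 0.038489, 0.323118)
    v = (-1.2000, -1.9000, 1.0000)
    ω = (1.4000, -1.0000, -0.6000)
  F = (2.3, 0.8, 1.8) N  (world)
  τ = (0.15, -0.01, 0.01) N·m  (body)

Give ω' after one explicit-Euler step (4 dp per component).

α = I⁻¹(τ − ω×Iω) = (1.4400, 0.4720, -1.0000)
ω' = ω + α·dt = (1.4288, -0.9906, -0.6200)

ω' = (1.4288, -0.9906, -0.6200)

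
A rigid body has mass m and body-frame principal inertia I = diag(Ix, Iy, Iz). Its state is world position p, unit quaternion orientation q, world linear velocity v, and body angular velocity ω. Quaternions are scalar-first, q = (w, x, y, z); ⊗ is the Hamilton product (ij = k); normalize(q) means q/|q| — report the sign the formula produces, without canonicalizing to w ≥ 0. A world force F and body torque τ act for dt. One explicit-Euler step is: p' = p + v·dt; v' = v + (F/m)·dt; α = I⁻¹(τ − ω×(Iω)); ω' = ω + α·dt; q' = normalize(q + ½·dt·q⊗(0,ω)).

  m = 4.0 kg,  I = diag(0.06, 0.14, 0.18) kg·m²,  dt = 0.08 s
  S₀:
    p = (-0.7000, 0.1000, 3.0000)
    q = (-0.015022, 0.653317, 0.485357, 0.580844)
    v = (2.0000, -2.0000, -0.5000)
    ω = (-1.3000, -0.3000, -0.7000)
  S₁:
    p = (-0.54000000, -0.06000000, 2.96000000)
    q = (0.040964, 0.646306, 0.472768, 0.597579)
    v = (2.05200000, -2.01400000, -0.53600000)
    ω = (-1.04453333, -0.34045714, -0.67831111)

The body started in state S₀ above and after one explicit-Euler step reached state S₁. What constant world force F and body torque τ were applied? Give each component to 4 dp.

F = (2.6000, -0.7000, -1.8000)
τ = (0.2000, -0.1800, 0.0800)

Δv = v₁−v₀ = (0.05200000, -0.01400000, -0.03600000)
F = m·Δv/dt = (2.6000, -0.7000, -1.8000)
Δω = ω₁−ω₀ = (0.25546667, -0.04045714, 0.02168889)
τ = I·(Δω/dt) + ω₀×(Iω₀) = (0.2000, -0.1800, 0.0800)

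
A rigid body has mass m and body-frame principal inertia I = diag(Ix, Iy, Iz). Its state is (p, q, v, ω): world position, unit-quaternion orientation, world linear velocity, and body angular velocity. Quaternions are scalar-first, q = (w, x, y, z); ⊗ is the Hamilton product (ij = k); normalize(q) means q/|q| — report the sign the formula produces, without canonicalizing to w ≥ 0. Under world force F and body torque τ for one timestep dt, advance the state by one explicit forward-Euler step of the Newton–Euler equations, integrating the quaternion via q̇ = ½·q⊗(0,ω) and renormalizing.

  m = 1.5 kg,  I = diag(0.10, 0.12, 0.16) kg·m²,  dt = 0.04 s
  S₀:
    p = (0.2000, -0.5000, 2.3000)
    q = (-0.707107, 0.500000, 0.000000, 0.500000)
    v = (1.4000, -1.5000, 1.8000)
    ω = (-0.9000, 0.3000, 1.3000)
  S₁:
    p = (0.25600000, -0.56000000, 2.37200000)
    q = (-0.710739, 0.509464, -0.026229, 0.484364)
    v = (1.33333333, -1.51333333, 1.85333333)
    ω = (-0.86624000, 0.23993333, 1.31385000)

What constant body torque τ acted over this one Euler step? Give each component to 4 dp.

τ = (0.1000, -0.1100, 0.0500)

Δω = ω₁−ω₀ = (0.03376000, -0.06006667, 0.01385000)
τ = I·(Δω/dt) + ω₀×(Iω₀) = (0.1000, -0.1100, 0.0500)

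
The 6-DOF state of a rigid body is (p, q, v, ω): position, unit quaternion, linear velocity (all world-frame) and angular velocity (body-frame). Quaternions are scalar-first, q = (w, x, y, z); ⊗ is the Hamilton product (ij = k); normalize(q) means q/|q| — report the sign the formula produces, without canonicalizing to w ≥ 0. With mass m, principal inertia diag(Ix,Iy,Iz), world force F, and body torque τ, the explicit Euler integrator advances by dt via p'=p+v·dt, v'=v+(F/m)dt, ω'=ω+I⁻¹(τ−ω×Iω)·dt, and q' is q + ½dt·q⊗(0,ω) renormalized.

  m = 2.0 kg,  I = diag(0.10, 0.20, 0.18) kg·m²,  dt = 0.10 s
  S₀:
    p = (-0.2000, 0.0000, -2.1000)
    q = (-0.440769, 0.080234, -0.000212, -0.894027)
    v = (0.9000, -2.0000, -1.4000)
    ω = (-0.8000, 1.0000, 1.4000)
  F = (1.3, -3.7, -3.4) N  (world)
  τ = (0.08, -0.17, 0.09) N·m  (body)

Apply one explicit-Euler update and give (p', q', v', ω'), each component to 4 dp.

new position p' = (-0.1100, -0.2000, -2.2400)
v + (F/m)dt = (0.9650, -2.1850, -1.5700)
precession coupling ω×(Iω) = (-0.0280, 0.0896, -0.0800)
angular accel α = (1.0800, -1.2980, 0.9444)
new body rate ω' = (-0.6920, 0.8702, 1.4944)
2q̇ = q⊗(0,ω) = (1.3160370, 1.2463454, 0.1621250, -0.5370122)
q + ½dt·q⊗(0,ω), renormalized = (-0.3733, 0.1419, 0.0079, -0.9168)

p' = (-0.1100, -0.2000, -2.2400)
q' = (-0.3733, 0.1419, 0.0079, -0.9168)
v' = (0.9650, -2.1850, -1.5700)
ω' = (-0.6920, 0.8702, 1.4944)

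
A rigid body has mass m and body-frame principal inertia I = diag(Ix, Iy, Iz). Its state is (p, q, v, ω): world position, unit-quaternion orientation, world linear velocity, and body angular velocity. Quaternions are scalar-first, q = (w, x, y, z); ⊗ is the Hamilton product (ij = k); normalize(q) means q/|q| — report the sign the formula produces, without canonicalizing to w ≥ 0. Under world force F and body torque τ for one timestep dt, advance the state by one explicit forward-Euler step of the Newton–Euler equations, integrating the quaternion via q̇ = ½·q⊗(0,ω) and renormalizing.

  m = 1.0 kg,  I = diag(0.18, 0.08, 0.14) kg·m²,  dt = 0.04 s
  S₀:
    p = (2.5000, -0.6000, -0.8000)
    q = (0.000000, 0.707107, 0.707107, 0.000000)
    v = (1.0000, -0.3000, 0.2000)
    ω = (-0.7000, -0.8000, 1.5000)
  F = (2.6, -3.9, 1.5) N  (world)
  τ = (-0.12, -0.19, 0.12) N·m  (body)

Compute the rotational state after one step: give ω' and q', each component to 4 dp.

α = I⁻¹(τ − ω×Iω) = (-0.2667, -1.8500, 1.2571)
ω + α·dt = (-0.7107, -0.8740, 1.5503)
2q̇ = q⊗(0,ω) = (1.0606605, 1.0606605, -1.0606605, -0.0707107)
q' = normalize(q + ½dt·q⊗(0,ω)) = (0.0212, 0.7278, 0.6854, -0.0014)

ω' = (-0.7107, -0.8740, 1.5503)
q' = (0.0212, 0.7278, 0.6854, -0.0014)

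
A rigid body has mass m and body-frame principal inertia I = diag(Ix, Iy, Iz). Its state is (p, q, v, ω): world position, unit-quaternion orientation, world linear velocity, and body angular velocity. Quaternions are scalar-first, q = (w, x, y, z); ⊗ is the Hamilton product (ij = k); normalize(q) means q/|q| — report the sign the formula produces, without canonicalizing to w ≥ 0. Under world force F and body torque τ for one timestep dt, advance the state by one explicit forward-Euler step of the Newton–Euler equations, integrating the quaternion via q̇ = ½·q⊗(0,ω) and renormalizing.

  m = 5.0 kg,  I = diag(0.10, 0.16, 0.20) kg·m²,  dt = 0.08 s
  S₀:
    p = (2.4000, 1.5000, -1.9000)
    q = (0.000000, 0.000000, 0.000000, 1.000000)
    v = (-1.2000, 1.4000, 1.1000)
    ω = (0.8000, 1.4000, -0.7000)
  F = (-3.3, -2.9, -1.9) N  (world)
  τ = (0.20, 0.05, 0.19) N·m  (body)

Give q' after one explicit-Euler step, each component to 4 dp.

q' = (0.0279, -0.0559, 0.0319, 0.9975)

Hamilton product q⊗(0,ω) = (0.7000000, -1.4000000, 0.8000000, 0.0000000)
updated quaternion q' = (0.0279, -0.0559, 0.0319, 0.9975)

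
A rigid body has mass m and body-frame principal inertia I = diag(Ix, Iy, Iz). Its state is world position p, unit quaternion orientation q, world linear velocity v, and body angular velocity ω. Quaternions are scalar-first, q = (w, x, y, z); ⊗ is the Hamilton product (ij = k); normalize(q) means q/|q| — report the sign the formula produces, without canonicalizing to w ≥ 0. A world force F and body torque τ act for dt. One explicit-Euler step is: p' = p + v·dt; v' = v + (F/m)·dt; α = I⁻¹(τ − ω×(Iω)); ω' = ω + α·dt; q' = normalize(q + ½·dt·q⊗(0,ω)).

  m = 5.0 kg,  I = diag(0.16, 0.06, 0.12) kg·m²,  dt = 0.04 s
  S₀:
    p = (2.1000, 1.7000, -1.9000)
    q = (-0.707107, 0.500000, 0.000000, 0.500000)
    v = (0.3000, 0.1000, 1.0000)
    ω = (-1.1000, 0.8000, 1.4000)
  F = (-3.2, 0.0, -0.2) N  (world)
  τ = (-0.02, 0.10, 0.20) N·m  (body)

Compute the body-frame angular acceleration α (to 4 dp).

α = (-0.5450, 2.6933, 0.9333)

precession coupling ω×(Iω) = (0.0672, -0.0616, 0.0880)
(τ − ω×Iω)/I = (-0.5450, 2.6933, 0.9333)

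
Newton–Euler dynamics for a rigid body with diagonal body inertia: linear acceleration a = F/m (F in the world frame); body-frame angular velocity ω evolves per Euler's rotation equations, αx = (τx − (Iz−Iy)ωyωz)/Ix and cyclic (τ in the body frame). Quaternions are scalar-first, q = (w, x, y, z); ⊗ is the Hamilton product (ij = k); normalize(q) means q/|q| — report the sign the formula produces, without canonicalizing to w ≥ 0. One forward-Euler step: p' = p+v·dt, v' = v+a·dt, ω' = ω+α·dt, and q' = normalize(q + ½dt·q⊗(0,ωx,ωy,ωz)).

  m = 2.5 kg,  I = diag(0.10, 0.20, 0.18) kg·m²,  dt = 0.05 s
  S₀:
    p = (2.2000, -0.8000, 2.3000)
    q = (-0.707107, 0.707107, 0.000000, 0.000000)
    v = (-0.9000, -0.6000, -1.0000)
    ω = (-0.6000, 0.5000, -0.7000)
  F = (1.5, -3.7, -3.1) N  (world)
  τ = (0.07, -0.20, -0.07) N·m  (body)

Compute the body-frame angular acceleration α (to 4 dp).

α = (0.6300, -0.8320, -0.2222)

gyro term ω×Iω = (0.0070, -0.0336, -0.0300)
α = I⁻¹(τ − ω×Iω) = (0.6300, -0.8320, -0.2222)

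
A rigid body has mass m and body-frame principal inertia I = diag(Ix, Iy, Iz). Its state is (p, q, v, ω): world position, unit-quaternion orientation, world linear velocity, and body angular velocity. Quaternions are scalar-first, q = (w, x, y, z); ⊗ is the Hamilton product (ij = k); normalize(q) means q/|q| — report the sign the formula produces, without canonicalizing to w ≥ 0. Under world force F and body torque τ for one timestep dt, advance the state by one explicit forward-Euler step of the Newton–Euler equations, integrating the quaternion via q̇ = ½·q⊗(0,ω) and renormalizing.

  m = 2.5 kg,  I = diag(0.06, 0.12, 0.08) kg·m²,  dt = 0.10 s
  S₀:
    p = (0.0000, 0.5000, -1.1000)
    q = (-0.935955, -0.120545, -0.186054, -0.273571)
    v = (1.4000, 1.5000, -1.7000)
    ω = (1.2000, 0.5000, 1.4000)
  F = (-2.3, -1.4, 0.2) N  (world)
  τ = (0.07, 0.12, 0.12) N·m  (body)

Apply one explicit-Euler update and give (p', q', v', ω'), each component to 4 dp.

a = (-0.9200, -0.5600, 0.0800)
new position p' = (0.1400, 0.6500, -1.2700)
new velocity v' = (1.3080, 1.4440, -1.6920)
(τ − ω×Iω)/I = (1.6333, 1.2800, 1.0500)
ω + α·dt = (1.3633, 0.6280, 1.5050)
2q̇ = q⊗(0,ω) = (0.6206804, -1.2468361, -0.6274997, -1.1473447)
q' = normalize(q + ½dt·q⊗(0,ω)) = (-0.9008, -0.1821, -0.2164, -0.3294)

p' = (0.1400, 0.6500, -1.2700)
q' = (-0.9008, -0.1821, -0.2164, -0.3294)
v' = (1.3080, 1.4440, -1.6920)
ω' = (1.3633, 0.6280, 1.5050)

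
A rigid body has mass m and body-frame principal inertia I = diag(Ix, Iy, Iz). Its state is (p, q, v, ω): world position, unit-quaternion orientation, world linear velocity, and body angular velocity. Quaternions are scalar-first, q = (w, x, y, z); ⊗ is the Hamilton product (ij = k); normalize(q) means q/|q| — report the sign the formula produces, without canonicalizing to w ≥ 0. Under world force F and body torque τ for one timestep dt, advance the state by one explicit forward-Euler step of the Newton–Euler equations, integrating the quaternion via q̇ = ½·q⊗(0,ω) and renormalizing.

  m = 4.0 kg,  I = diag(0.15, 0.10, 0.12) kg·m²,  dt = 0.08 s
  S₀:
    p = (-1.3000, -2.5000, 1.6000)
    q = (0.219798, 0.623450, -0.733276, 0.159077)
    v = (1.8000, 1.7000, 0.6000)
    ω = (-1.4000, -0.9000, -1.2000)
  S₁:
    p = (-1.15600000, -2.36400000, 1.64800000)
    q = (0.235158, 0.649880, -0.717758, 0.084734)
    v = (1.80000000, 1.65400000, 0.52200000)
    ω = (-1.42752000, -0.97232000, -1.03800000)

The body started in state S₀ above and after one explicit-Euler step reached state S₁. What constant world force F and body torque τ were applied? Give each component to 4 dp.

rate change Δω = (-0.02752000, -0.07232000, 0.16200000)
precession coupling = (0.0216, 0.0504, -0.0630)
applied torque τ = (-0.0300, -0.0400, 0.1800)
velocity change Δv = (0.00000000, -0.04600000, -0.07800000)
F = m·Δv/dt = (0.0000, -2.3000, -3.9000)

F = (0.0000, -2.3000, -3.9000)
τ = (-0.0300, -0.0400, 0.1800)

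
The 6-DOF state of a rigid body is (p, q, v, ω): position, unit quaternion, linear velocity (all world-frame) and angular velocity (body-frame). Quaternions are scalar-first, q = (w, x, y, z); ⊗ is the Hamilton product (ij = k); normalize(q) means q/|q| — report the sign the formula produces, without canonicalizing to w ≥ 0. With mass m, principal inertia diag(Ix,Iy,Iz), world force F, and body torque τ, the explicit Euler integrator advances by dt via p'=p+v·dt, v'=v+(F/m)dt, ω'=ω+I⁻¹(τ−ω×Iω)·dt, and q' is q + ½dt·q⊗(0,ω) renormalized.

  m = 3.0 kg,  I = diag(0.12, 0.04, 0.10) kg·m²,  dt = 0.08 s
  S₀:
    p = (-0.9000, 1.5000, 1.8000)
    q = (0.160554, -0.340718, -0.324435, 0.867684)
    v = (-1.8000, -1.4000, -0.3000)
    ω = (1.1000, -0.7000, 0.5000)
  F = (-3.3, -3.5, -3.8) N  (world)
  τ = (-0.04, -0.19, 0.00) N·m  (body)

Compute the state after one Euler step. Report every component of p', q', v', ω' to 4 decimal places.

gyro term ω×Iω = (-0.0210, 0.0110, 0.0616)
α = I⁻¹(τ − ω×Iω) = (-0.1583, -5.0250, -0.6160)
ω' = ω + α·dt = (1.0873, -1.1020, 0.4507)
q⊗(0,ω) = (-0.2861567, 0.6217707, 1.0124236, 0.6756581)
q' = normalize(q + ½dt·q⊗(0,ω)) = (0.1489, -0.3154, -0.2835, 0.8933)
a = (-1.1000, -1.1667, -1.2667)
p + v·dt = (-1.0440, 1.3880, 1.7760)
v + (F/m)dt = (-1.8880, -1.4933, -0.4013)

p' = (-1.0440, 1.3880, 1.7760)
q' = (0.1489, -0.3154, -0.2835, 0.8933)
v' = (-1.8880, -1.4933, -0.4013)
ω' = (1.0873, -1.1020, 0.4507)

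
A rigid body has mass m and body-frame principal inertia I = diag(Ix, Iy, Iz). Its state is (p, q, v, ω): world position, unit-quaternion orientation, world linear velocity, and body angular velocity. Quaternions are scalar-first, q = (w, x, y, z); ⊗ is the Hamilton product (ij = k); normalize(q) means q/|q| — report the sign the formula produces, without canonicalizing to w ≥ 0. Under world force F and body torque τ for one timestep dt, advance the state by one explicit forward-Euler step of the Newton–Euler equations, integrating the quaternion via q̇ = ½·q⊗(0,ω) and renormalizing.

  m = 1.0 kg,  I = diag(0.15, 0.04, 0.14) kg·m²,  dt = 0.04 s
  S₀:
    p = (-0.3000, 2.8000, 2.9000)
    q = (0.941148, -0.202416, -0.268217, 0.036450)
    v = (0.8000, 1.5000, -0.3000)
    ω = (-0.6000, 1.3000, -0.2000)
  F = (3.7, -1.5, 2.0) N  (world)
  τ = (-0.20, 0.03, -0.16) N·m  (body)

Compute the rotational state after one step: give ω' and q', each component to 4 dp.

ω' = (-0.6464, 1.3288, -0.2702)
q' = (0.9454, -0.2135, -0.2449, 0.0242)

gyro term ω×Iω = (-0.0260, 0.0012, 0.0858)
angular accel α = (-1.1600, 0.7200, -1.7557)
ω' = ω + α·dt = (-0.6464, 1.3288, -0.2702)
2q̇ = q⊗(0,ω) = (0.2345225, -0.5584304, 1.1611392, -0.6123006)
q + ½dt·q⊗(0,ω), renormalized = (0.9454, -0.2135, -0.2449, 0.0242)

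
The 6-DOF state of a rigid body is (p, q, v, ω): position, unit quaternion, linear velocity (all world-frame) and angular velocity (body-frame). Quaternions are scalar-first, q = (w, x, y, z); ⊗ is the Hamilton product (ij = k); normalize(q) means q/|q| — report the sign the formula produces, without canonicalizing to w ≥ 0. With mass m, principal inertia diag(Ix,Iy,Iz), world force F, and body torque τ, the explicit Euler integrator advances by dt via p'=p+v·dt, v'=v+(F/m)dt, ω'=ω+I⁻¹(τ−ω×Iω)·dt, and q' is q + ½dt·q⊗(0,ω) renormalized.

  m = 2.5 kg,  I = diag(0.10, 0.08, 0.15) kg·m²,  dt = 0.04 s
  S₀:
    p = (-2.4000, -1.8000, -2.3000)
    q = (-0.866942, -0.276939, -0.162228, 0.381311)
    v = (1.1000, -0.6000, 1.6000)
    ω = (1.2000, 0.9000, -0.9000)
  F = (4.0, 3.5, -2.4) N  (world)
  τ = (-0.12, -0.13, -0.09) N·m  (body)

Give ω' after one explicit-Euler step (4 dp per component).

ω' = (1.1747, 0.8080, -0.9182)

angular accel α = (-0.6330, -2.3000, -0.4560)
ω + α·dt = (1.1747, 0.8080, -0.9182)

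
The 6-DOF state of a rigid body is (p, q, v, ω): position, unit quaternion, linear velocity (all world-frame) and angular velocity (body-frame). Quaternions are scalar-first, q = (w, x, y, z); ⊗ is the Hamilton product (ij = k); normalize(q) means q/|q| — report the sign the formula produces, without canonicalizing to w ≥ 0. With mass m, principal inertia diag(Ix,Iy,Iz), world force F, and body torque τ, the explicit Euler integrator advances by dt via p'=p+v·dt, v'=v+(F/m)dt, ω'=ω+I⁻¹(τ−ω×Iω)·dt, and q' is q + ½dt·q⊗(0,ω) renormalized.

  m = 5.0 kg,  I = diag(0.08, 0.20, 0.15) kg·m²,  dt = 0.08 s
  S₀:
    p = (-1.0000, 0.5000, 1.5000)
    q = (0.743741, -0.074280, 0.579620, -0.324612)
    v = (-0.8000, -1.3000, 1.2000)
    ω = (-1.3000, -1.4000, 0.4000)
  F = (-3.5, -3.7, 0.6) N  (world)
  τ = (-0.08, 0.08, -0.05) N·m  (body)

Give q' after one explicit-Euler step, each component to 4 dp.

2q̇ = q⊗(0,ω) = (0.8447488, -1.1894721, -0.5895298, 1.1549944)
q + ½dt·q⊗(0,ω), renormalized = (0.7752, -0.1215, 0.5544, -0.2776)

q' = (0.7752, -0.1215, 0.5544, -0.2776)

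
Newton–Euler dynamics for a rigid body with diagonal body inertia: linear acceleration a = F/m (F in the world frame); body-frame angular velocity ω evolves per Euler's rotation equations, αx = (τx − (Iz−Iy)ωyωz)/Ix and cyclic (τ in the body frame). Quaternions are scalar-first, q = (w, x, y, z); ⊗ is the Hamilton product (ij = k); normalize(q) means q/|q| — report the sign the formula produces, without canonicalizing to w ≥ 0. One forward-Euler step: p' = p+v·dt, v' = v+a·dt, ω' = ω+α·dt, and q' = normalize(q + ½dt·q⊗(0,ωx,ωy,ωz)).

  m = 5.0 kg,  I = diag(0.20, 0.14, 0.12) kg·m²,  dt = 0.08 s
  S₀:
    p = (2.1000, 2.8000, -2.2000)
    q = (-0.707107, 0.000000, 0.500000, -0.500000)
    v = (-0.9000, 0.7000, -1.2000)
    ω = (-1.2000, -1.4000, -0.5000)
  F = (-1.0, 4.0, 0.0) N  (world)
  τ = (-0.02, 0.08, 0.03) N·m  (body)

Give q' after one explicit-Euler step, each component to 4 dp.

q⊗(0,ω) = (0.4500000, -0.1014716, 1.5899498, 0.9535535)
q' = normalize(q + ½dt·q⊗(0,ω)) = (-0.6871, -0.0040, 0.5620, -0.4605)

q' = (-0.6871, -0.0040, 0.5620, -0.4605)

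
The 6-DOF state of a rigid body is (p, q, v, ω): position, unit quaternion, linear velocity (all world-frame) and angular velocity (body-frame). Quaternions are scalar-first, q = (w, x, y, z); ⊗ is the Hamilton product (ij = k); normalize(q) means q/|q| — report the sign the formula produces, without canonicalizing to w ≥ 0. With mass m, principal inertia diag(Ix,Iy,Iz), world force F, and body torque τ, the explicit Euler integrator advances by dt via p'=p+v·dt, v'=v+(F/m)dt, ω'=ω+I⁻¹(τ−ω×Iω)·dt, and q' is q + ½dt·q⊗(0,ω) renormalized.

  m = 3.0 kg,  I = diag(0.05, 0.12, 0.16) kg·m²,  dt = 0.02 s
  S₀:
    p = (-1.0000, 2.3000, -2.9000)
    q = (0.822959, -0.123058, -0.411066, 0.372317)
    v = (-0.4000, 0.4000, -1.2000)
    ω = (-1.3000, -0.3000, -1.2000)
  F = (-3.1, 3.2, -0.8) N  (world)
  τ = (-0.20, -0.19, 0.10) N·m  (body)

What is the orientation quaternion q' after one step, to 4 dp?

q⊗(0,ω) = (0.1634852, -0.4648724, -0.8785694, -1.4850192)
updated quaternion q' = (0.8245, -0.1277, -0.4198, 0.3574)

q' = (0.8245, -0.1277, -0.4198, 0.3574)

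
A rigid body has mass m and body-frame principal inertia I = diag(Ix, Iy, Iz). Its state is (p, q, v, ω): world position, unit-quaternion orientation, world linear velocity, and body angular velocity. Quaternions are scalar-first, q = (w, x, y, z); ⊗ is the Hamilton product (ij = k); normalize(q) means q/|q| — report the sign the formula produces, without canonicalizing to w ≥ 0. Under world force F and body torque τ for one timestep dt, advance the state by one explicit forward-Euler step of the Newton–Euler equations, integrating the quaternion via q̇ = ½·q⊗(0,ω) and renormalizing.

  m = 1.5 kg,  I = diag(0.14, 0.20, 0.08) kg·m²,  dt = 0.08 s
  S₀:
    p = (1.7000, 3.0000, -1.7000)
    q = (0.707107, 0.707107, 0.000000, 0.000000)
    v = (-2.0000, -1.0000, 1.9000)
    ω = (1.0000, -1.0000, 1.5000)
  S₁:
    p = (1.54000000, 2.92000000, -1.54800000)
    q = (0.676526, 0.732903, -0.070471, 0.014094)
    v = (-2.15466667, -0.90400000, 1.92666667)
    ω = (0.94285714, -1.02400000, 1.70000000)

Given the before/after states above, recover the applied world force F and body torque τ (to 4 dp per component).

F = (-2.9000, 1.8000, 0.5000)
τ = (0.0800, 0.0300, 0.1400)

ω₁ − ω₀ = (-0.05714286, -0.02400000, 0.20000000)
precession coupling = (0.1800, 0.0900, -0.0600)
τ = I·(Δω/dt) + ω₀×(Iω₀) = (0.0800, 0.0300, 0.1400)
Δv = v₁−v₀ = (-0.15466667, 0.09600000, 0.02666667)
m·(v₁−v₀)/dt = (-2.9000, 1.8000, 0.5000)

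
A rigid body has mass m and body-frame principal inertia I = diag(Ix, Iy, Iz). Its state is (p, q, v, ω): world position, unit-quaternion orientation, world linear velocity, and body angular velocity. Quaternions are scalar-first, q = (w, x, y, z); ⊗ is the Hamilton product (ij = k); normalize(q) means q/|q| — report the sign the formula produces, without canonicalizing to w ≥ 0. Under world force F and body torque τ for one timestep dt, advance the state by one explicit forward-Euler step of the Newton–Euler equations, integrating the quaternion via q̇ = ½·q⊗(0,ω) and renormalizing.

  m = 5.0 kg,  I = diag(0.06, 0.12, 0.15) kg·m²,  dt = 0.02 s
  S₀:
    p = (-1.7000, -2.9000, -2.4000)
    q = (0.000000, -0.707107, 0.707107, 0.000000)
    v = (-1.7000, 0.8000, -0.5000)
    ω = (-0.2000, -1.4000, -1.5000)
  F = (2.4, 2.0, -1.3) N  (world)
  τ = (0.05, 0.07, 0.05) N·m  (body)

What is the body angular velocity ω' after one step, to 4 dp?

gyro term ω×Iω = (0.0630, -0.0270, 0.0168)
angular accel α = (-0.2167, 0.8083, 0.2213)
ω' = ω + α·dt = (-0.2043, -1.3838, -1.4956)

ω' = (-0.2043, -1.3838, -1.4956)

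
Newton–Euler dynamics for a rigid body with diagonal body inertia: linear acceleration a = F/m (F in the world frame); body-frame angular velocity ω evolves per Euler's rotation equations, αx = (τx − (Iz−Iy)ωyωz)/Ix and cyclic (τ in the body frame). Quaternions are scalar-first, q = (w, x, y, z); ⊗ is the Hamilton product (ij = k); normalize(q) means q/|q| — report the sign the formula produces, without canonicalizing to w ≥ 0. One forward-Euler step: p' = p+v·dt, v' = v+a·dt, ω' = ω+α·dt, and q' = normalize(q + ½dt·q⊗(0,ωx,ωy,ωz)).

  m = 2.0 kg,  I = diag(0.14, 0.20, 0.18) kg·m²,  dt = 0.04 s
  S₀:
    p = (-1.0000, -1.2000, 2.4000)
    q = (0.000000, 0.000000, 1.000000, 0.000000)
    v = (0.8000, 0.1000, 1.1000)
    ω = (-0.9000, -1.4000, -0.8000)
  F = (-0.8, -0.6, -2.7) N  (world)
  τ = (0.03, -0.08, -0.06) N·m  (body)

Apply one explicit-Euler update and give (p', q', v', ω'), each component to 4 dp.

p' = (-0.9680, -1.1960, 2.4440)
q' = (0.0280, -0.0160, 0.9993, 0.0180)
v' = (0.7840, 0.0880, 1.0460)
ω' = (-0.8850, -1.4102, -0.8301)

linear accel F/m = (-0.4000, -0.3000, -1.3500)
p' = p + v·dt = (-0.9680, -1.1960, 2.4440)
v + (F/m)dt = (0.7840, 0.0880, 1.0460)
ω×(Iω) gyroscopic = (-0.0224, -0.0288, 0.0756)
angular accel α = (0.3743, -0.2560, -0.7533)
ω' = ω + α·dt = (-0.8850, -1.4102, -0.8301)
2q̇ = q⊗(0,ω) = (1.4000000, -0.8000000, 0.0000000, 0.9000000)
q' = normalize(q + ½dt·q⊗(0,ω)) = (0.0280, -0.0160, 0.9993, 0.0180)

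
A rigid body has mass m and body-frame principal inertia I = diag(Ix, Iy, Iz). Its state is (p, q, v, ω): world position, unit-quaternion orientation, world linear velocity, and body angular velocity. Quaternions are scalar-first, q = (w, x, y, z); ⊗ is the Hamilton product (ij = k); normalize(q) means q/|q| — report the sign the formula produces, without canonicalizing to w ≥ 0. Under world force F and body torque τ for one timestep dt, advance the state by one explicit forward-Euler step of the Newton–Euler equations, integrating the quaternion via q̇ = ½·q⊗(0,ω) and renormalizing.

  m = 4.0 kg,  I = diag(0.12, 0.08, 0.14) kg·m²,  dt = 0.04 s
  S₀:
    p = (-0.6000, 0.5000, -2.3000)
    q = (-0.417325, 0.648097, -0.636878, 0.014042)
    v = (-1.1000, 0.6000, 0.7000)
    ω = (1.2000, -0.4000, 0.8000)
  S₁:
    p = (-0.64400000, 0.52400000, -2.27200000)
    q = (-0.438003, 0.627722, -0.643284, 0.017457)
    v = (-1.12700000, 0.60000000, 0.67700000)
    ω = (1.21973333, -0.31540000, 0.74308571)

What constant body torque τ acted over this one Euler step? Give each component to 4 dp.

rate change Δω = (0.01973333, 0.08460000, -0.05691429)
gyro term ω₀×Iω₀ = (-0.0192, -0.0192, 0.0192)
τ = I·(Δω/dt) + ω₀×(Iω₀) = (0.0400, 0.1500, -0.1800)

τ = (0.0400, 0.1500, -0.1800)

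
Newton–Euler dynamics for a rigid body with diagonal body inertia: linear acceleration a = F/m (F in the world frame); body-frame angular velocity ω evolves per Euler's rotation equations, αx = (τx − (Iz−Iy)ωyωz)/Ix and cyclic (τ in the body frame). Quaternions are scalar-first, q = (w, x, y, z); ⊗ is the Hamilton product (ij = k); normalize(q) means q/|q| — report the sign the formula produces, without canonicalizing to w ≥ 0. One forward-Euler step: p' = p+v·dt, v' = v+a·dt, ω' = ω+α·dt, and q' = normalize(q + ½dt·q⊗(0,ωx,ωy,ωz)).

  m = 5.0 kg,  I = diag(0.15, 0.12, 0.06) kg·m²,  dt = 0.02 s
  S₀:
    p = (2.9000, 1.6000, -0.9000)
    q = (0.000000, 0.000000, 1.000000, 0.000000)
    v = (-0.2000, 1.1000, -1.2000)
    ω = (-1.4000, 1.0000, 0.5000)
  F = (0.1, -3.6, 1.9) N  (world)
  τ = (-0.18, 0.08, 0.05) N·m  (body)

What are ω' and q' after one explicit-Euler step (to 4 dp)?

α = I⁻¹(τ − ω×Iω) = (-1.0000, 1.1917, 0.1333)
ω + α·dt = (-1.4200, 1.0238, 0.5027)
Hamilton product q⊗(0,ω) = (-1.0000000, 0.5000000, 0.0000000, 1.4000000)
q + ½dt·q⊗(0,ω), renormalized = (-0.0100, 0.0050, 0.9998, 0.0140)

ω' = (-1.4200, 1.0238, 0.5027)
q' = (-0.0100, 0.0050, 0.9998, 0.0140)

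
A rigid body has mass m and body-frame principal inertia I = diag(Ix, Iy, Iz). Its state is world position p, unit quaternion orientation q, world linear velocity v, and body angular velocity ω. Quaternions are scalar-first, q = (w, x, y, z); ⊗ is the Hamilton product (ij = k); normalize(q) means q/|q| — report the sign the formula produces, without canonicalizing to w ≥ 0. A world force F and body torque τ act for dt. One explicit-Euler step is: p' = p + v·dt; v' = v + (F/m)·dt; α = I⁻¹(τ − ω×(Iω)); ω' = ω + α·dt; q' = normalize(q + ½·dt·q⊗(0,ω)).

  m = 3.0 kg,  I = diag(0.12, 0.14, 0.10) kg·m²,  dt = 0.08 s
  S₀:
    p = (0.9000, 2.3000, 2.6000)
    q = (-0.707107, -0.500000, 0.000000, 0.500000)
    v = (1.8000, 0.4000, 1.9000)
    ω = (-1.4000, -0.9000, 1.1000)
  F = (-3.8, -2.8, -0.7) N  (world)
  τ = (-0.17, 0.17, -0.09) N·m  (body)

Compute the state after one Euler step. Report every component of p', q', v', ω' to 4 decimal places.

angular accel α = (-1.7467, 1.4343, -1.1520)
new body rate ω' = (-1.5397, -0.7853, 1.0078)
Hamilton product q⊗(0,ω) = (-1.2500000, 1.4399498, 0.4863963, -0.3278177)
q' = normalize(q + ½dt·q⊗(0,ω)) = (-0.7547, -0.4410, 0.0194, 0.4853)
p + v·dt = (1.0440, 2.3320, 2.7520)
v + (F/m)dt = (1.6987, 0.3253, 1.8813)

p' = (1.0440, 2.3320, 2.7520)
q' = (-0.7547, -0.4410, 0.0194, 0.4853)
v' = (1.6987, 0.3253, 1.8813)
ω' = (-1.5397, -0.7853, 1.0078)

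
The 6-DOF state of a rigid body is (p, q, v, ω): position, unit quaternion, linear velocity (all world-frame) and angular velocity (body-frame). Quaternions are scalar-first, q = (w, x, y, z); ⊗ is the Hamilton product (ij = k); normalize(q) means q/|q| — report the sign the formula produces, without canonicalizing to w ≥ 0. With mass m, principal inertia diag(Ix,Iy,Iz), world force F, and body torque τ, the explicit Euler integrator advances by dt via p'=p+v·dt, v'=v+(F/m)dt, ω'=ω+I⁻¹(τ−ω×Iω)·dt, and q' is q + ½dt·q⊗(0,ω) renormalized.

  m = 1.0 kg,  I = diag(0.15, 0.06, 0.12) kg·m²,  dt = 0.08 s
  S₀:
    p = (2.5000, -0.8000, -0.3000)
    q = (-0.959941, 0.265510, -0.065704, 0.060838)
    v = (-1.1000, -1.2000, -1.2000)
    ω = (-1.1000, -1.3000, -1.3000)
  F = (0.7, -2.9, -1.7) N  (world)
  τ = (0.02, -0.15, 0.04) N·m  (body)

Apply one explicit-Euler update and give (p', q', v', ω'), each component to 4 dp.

p' = (2.4120, -0.8960, -0.3960)
q' = (-0.9450, 0.3132, -0.0046, 0.0937)
v' = (-1.0440, -1.4320, -1.3360)
ω' = (-1.1434, -1.5572, -1.1875)

a = (0.7000, -2.9000, -1.7000)
new position p' = (2.4120, -0.8960, -0.3960)
v + (F/m)dt = (-1.0440, -1.4320, -1.3360)
precession coupling ω×(Iω) = (0.1014, 0.0429, -0.1287)
angular accel α = (-0.5427, -3.2150, 1.4058)
ω + α·dt = (-1.1434, -1.5572, -1.1875)
q⊗(0,ω) = (0.2857352, 1.2204397, 1.5261645, 0.8304859)
q' = normalize(q + ½dt·q⊗(0,ω)) = (-0.9450, 0.3132, -0.0046, 0.0937)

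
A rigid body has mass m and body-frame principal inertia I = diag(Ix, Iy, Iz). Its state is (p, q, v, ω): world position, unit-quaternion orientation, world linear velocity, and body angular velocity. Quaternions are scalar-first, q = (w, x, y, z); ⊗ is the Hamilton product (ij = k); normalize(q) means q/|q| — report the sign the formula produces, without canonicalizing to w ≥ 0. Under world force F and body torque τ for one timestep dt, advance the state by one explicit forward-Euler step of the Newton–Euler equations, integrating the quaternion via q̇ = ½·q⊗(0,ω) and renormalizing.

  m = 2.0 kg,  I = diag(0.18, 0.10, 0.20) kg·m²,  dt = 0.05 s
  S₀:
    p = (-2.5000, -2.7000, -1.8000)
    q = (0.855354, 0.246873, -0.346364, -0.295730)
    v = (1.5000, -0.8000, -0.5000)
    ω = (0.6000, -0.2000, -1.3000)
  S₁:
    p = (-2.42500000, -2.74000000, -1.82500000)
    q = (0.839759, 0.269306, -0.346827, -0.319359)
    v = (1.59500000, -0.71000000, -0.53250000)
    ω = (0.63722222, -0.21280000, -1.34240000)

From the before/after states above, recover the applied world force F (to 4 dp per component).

F = (3.8000, 3.6000, -1.3000)

velocity change Δv = (0.09500000, 0.09000000, -0.03250000)
m·(v₁−v₀)/dt = (3.8000, 3.6000, -1.3000)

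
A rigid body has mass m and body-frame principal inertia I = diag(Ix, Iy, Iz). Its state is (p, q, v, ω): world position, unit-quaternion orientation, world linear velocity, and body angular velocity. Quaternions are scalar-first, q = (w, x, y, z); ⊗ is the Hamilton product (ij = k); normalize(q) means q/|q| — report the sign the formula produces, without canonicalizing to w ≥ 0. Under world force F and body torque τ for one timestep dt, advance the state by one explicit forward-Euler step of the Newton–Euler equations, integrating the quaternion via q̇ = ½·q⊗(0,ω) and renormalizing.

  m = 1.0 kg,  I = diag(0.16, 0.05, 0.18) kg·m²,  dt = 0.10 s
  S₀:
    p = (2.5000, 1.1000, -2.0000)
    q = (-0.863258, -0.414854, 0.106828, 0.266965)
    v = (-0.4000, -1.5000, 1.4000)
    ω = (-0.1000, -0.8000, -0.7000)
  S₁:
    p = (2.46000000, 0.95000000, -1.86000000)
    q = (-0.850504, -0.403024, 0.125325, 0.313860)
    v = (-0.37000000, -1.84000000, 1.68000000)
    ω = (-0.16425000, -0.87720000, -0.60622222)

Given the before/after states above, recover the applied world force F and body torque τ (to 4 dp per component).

Δω = ω₁−ω₀ = (-0.06425000, -0.07720000, 0.09377778)
applied torque τ = (-0.0300, -0.0400, 0.1600)
velocity change Δv = (0.03000000, -0.34000000, 0.28000000)
applied force F = (0.3000, -3.4000, 2.8000)

F = (0.3000, -3.4000, 2.8000)
τ = (-0.0300, -0.0400, 0.1600)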